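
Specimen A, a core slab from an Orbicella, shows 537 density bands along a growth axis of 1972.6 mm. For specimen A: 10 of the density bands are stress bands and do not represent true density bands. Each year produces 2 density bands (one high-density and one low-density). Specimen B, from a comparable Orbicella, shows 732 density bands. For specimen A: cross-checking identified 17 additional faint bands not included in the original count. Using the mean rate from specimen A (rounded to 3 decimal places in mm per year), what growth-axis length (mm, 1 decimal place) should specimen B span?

Specimen A: true density band count = 537 − 10 + 17 = 544.
Specimen A: dividing by 2 density bands per year: 544 / 2 = 272 years.
A: Mean rate = 1972.6 mm / 272 years ≈ 7.252 mm/year.
Specimen B: 732 density bands at 2 per year is 732 / 2 = 366 years. For B, 7.252 mm/year × 366 years = 2654.2 mm.

2654.2 mm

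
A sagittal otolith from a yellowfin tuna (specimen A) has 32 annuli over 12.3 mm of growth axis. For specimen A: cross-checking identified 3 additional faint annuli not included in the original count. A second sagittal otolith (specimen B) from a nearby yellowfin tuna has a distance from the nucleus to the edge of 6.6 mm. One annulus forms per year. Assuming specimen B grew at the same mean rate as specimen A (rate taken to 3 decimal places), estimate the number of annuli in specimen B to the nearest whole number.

Specimen A: after corrections the count is 32 + 3 = 35 annuli.
A: Extension rate ≈ 12.3 / 35 = 0.351 mm/year.
For B, 6.6 / 0.351 = 18.80 years ≈ 19 annuli.

19 annuli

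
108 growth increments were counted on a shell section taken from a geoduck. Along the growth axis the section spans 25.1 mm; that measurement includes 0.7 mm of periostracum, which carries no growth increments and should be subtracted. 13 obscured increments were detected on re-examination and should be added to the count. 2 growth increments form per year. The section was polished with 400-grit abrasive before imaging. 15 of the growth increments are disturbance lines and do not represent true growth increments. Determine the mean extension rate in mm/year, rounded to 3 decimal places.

Adjusted count: 108 − 15 + 13 = 106 growth increments.
With 2 growth increments per year, 106 / 2 = 53 years.
Removing the 0.7 mm offcut leaves 25.1 − 0.7 = 24.4 mm.
24.4 mm over 53 years gives 24.4 / 53 ≈ 0.460 mm/year.

0.460 mm/year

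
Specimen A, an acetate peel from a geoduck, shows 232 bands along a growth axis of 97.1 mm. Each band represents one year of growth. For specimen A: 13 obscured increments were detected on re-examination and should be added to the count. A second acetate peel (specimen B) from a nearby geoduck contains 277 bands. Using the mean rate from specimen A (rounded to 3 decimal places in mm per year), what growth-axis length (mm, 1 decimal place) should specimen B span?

109.7 mm

Specimen A: adjusted count: 232 + 13 = 245 bands.
A: Extension rate ≈ 97.1 / 245 = 0.396 mm per year.
B's length ≈ 0.396 × 277 = 109.7 mm.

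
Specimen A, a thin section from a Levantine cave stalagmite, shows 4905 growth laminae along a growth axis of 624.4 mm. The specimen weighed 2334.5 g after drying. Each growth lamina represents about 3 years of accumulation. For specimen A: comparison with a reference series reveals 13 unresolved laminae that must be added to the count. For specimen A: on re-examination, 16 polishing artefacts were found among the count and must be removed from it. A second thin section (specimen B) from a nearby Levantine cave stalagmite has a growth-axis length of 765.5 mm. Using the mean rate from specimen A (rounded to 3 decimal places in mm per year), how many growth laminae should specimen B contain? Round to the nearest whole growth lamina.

6075 growth laminae

Specimen A: after corrections the count is 4905 − 16 + 13 = 4902 growth laminae.
Specimen A: 4902 growth laminae at 3 years each span 4902 × 3 = 14706 years.
A: Extension rate ≈ 624.4 / 14706 = 0.042 mm/yr.
Specimen B: 765.5 mm / 0.042 mm per year = 18226.19 years; at 3 years per growth lamina that is 18226.19 / 3 ≈ 6075 growth laminae.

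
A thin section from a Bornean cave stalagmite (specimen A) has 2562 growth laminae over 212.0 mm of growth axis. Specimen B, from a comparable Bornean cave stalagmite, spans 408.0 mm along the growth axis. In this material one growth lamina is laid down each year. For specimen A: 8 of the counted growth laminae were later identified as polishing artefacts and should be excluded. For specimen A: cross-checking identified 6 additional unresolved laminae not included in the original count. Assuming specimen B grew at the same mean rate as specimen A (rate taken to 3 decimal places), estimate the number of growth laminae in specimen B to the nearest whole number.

Specimen A: after corrections the count is 2562 − 8 + 6 = 2560 growth laminae.
A: Mean rate = 212.0 mm / 2560 years ≈ 0.083 mm per year.
Specimen B: 408.0 mm / 0.083 mm per year = 4915.66 years ≈ 4916 growth laminae.

4916 growth laminae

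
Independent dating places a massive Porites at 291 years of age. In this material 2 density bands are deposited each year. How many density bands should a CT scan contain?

291 years at 2 density bands per year gives 291 × 2 = 582 density bands.
So 582 density bands should be present.

582 density bands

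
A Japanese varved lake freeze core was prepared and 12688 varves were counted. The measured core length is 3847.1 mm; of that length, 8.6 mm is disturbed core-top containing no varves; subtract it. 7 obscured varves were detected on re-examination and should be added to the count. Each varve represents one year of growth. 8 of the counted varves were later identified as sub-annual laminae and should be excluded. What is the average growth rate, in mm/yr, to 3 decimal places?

0.303 mm/yr

Correcting the raw count gives 12688 − 8 + 7 = 12687 true varves.
Removing the 8.6 mm offcut leaves 3847.1 − 8.6 = 3838.5 mm.
3838.5 mm over 12687 years gives 3838.5 / 12687 ≈ 0.303 mm/yr.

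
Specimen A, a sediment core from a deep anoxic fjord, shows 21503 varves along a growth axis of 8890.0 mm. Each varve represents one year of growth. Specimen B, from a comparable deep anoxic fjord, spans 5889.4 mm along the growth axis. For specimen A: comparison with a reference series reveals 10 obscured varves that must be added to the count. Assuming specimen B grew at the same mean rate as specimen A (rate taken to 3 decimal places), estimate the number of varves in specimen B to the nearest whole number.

14260 varves

Specimen A: adjusted count: 21503 + 10 = 21513 varves.
A: Extension rate ≈ 8890.0 / 21513 = 0.413 mm per year.
B spans 5889.4 / 0.413 = 14260.05 years ≈ 14260 varves.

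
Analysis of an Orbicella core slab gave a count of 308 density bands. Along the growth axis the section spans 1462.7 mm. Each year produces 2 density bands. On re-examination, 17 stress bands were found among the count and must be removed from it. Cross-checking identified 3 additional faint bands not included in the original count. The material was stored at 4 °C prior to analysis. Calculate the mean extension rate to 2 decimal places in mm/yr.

9.95 mm/yr

True density band count = 308 − 17 + 3 = 294.
With 2 density bands per year, 294 / 2 = 147 years.
Extension rate ≈ 1462.7 / 147 = 9.95 mm/yr.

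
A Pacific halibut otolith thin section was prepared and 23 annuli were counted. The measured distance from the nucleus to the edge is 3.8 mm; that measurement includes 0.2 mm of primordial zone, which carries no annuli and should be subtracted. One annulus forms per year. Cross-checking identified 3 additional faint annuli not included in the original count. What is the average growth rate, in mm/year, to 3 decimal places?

Adjusted count: 23 + 3 = 26 annuli.
Removing the 0.2 mm offcut leaves 3.8 − 0.2 = 3.6 mm.
Extension rate ≈ 3.6 / 26 = 0.138 mm/year.

0.138 mm/year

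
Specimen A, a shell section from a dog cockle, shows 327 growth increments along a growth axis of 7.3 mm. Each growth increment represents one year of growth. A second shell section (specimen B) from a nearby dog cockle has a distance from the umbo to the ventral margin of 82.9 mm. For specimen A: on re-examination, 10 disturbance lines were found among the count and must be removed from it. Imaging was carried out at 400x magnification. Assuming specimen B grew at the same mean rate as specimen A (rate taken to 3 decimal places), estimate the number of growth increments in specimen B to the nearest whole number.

Specimen A: true growth increment count = 327 − 10 = 317.
A: Extension rate ≈ 7.3 / 317 = 0.023 mm/year.
B spans 82.9 / 0.023 = 3604.35 years ≈ 3604 growth increments.

3604 growth increments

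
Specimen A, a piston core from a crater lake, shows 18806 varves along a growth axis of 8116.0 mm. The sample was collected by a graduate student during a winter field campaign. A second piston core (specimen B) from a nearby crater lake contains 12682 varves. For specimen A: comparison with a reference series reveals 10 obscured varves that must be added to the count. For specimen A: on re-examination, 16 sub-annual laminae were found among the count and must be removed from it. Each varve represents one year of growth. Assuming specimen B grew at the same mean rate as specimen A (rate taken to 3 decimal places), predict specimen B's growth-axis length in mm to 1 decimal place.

5478.6 mm

Specimen A: true varve count = 18806 − 16 + 10 = 18800.
A: 8116.0 mm over 18800 years gives 8116.0 / 18800 ≈ 0.432 mm/year.
Length of B = 0.432 × 12682 = 5478.6 mm.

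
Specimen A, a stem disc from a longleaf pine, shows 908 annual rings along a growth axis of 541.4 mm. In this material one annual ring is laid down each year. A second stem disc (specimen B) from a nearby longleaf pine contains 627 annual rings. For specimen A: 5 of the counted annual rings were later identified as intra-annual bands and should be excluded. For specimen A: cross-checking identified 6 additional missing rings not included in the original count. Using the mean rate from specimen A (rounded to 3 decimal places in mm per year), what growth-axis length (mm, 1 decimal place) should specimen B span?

373.7 mm

Specimen A: adjusted count: 908 − 5 + 6 = 909 annual rings.
A: Mean rate = 541.4 mm / 909 years ≈ 0.596 mm per year.
Length of B = 0.596 × 627 = 373.7 mm.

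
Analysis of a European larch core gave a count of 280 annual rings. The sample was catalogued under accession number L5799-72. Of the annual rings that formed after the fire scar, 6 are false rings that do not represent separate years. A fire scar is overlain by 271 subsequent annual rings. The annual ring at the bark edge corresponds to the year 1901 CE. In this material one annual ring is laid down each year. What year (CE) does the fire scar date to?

1636 CE

271 annual rings post-date the fire scar.
Excluding 6 false annual rings: 271 − 6 = 265.
Counting back 265 years from 1901 CE places the fire scar in 1901 − 265 = 1636 CE.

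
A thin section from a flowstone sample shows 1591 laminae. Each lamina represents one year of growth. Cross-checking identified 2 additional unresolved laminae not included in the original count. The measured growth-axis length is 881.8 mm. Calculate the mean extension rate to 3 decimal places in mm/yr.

Adjusted count: 1591 + 2 = 1593 laminae.
881.8 mm over 1593 years gives 881.8 / 1593 ≈ 0.554 mm/yr.

0.554 mm/yr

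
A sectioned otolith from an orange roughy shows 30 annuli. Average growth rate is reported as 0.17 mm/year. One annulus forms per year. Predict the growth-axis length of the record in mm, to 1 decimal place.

5.1 mm

30 years of growth are recorded.
Length ≈ 0.17 × 30 = 5.1 mm.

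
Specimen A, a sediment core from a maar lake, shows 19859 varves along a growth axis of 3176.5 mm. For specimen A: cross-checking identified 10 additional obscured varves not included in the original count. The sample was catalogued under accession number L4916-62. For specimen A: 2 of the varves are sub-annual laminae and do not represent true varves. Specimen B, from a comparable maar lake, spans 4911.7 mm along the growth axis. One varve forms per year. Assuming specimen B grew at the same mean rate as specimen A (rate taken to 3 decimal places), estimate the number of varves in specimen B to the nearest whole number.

30698 varves

Specimen A: adjusted count: 19859 − 2 + 10 = 19867 varves.
A: Mean rate = 3176.5 mm / 19867 years ≈ 0.160 mm/year.
Specimen B: 4911.7 mm / 0.160 mm per year = 30698.12 years ≈ 30698 varves.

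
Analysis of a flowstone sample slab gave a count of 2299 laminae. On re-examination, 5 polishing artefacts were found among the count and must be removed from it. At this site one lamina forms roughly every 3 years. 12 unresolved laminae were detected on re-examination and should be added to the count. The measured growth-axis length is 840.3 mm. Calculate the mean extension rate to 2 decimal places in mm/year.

0.12 mm/year

Adjusted count: 2299 − 5 + 12 = 2306 laminae.
2306 laminae at 3 years each span 2306 × 3 = 6918 years.
840.3 mm over 6918 years gives 840.3 / 6918 ≈ 0.12 mm/year.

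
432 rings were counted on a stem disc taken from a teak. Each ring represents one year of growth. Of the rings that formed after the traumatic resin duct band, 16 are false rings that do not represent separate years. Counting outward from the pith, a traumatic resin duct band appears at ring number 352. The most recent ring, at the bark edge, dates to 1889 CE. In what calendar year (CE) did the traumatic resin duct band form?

1825 CE

The traumatic resin duct band sits at ring 352 from the pith, so 432 − 352 = 80 rings formed after it.
80 − 16 false = 64 true rings after the traumatic resin duct band.
1889 − 64 = 1825 CE.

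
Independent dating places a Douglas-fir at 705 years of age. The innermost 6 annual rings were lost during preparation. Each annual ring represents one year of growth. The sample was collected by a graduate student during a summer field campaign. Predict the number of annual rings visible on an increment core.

699 annual rings

At one annual ring per year, 705 years correspond to 705 annual rings.
Less the 6 uncaptured annual rings: 705 − 6 = 699.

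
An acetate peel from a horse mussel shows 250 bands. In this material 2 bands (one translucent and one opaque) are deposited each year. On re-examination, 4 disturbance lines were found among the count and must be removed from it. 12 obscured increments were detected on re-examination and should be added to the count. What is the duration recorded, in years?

129 years

Correcting the raw count gives 250 − 4 + 12 = 258 true bands.
258 bands at 2 per year is 258 / 2 = 129 years.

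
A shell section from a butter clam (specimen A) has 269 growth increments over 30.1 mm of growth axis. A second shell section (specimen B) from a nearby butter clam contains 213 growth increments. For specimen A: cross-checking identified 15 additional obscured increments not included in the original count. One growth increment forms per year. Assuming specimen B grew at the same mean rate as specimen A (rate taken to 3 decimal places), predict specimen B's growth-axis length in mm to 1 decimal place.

22.6 mm

Specimen A: true growth increment count = 269 + 15 = 284.
A: Extension rate ≈ 30.1 / 284 = 0.106 mm per year.
For B, 0.106 mm/year × 213 years = 22.6 mm.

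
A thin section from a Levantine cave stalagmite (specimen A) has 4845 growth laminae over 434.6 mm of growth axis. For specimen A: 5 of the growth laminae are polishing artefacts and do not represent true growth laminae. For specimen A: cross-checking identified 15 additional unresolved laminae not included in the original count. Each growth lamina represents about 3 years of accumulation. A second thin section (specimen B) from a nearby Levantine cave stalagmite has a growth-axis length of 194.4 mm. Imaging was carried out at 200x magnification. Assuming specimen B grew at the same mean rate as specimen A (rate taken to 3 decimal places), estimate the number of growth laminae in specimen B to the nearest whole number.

2160 growth laminae

Specimen A: adjusted count: 4845 − 5 + 15 = 4855 growth laminae.
Specimen A: multiplying by 3 years per growth lamina: 4855 × 3 = 14565 years.
A: Extension rate ≈ 434.6 / 14565 = 0.030 mm per year.
For B, 194.4 / 0.030 = 6480.00 years; at 3 years per growth lamina that is 6480.00 / 3 ≈ 2160 growth laminae.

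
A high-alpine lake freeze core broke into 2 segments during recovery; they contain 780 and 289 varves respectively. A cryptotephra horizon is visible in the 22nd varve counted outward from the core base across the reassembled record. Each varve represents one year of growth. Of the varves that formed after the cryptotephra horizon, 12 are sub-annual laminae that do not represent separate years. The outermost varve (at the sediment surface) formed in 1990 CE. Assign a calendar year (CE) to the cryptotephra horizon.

Total varves = 780 + 289 = 1069.
Between varve 22 and the sediment surface there are 1069 − 22 = 1047 varves.
1047 − 12 false = 1035 true varves after the cryptotephra horizon.
Counting back 1035 years from 1990 CE places the cryptotephra horizon in 1990 − 1035 = 955 CE.

955 CE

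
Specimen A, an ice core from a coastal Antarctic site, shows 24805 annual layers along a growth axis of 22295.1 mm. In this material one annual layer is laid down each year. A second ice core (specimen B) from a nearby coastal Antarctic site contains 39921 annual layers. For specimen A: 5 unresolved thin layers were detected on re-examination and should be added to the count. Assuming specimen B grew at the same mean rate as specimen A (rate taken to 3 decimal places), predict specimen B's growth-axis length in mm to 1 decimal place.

Specimen A: correcting the raw count gives 24805 + 5 = 24810 true annual layers.
A: Extension rate ≈ 22295.1 / 24810 = 0.899 mm/year.
Length of B = 0.899 × 39921 = 35889.0 mm.

35889.0 mm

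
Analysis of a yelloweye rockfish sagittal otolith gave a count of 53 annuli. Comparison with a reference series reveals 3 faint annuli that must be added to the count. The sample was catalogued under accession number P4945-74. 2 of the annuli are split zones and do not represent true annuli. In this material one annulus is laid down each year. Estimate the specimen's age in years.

54 years

Correcting the raw count gives 53 − 2 + 3 = 54 true annuli.
One annulus per year makes the duration 54 years.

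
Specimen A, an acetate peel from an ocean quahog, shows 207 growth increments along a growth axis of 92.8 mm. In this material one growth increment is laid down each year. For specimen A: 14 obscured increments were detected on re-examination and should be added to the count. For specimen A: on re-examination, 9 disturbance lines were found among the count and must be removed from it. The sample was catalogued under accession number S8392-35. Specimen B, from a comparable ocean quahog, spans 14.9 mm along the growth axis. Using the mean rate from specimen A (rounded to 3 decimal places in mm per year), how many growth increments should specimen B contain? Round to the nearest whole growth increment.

Specimen A: correcting the raw count gives 207 − 9 + 14 = 212 true growth increments.
A: Extension rate ≈ 92.8 / 212 = 0.438 mm per year.
B spans 14.9 / 0.438 = 34.02 years ≈ 34 growth increments.

34 growth increments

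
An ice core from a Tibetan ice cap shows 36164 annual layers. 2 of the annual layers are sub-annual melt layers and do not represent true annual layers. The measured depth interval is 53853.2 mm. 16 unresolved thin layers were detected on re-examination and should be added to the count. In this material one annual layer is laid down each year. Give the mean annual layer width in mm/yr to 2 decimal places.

After corrections the count is 36164 − 2 + 16 = 36178 annual layers.
53853.2 mm over 36178 years gives 53853.2 / 36178 ≈ 1.49 mm/yr.

1.49 mm/yr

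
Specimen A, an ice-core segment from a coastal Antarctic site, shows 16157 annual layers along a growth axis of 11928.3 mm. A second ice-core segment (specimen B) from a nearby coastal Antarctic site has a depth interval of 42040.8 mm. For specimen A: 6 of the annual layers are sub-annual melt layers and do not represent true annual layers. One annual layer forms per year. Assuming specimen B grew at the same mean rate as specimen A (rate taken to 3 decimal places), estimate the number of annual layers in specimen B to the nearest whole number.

Specimen A: correcting the raw count gives 16157 − 6 = 16151 true annual layers.
A: Mean rate = 11928.3 mm / 16151 years ≈ 0.739 mm/year.
Specimen B: 42040.8 mm / 0.739 mm per year = 56888.77 years ≈ 56889 annual layers.

56889 annual layers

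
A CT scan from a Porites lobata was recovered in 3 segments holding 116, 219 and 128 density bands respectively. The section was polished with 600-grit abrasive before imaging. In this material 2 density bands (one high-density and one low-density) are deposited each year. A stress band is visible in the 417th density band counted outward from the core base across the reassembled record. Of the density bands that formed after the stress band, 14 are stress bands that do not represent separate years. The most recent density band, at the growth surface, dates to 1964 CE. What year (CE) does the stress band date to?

Total density bands = 116 + 219 + 128 = 463.
463 − 417 = 46 density bands lie beyond the stress band toward the growth surface.
46 − 14 false = 32 true density bands after the stress band.
Dividing by 2 density bands per year: 32 / 2 = 16 years.
The density band at the growth surface is 1964 CE, so the stress band dates to 1964 − 16 = 1948 CE.

1948 CE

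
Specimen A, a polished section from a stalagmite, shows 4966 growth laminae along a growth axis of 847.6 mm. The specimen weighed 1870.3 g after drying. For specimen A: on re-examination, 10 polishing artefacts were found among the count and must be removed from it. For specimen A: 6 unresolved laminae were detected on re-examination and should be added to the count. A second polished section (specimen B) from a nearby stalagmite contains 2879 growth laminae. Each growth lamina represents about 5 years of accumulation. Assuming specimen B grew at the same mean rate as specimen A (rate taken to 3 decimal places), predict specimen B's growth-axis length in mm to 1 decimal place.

489.4 mm

Specimen A: correcting the raw count gives 4966 − 10 + 6 = 4962 true growth laminae.
Specimen A: at 5 years per growth lamina, 4962 × 5 = 24810 years.
A: 847.6 mm over 24810 years gives 847.6 / 24810 ≈ 0.034 mm per year.
Specimen B: at 5 years per growth lamina, 2879 × 5 = 14395 years. For B, 0.034 mm/year × 14395 years = 489.4 mm.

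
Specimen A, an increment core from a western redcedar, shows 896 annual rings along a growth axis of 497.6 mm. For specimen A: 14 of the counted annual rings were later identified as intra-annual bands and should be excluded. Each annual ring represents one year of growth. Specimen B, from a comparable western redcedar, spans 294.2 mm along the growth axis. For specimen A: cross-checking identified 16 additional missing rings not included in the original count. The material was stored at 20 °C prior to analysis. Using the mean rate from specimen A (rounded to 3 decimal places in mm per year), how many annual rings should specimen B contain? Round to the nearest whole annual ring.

Specimen A: correcting the raw count gives 896 − 14 + 16 = 898 true annual rings.
A: Extension rate ≈ 497.6 / 898 = 0.554 mm/year.
Specimen B: 294.2 mm / 0.554 mm per year = 531.05 years ≈ 531 annual rings.

531 annual rings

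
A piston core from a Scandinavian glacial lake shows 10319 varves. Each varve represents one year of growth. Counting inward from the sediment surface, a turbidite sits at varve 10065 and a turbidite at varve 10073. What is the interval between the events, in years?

8 years

The two markers are separated by 10073 − 10065 = 8 varves.
At one varve per year, 8 years elapsed between them.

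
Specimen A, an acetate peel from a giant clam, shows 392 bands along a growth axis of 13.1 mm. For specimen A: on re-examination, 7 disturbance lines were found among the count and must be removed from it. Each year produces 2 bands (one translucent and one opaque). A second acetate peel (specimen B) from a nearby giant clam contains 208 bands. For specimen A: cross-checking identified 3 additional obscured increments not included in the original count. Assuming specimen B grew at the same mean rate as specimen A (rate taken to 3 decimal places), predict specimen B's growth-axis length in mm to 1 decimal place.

Specimen A: correcting the raw count gives 392 − 7 + 3 = 388 true bands.
Specimen A: with 2 bands per year, 388 / 2 = 194 years.
A: Mean rate = 13.1 mm / 194 years ≈ 0.068 mm/year.
Specimen B: 208 bands at 2 per year is 208 / 2 = 104 years. Length of B = 0.068 × 104 = 7.1 mm.

7.1 mm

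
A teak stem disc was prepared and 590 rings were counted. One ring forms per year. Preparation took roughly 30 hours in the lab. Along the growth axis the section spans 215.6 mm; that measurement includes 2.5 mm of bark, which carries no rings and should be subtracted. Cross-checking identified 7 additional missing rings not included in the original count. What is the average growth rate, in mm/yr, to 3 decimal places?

0.357 mm/yr

True ring count = 590 + 7 = 597.
Net length = 215.6 − 2.5 = 213.1 mm.
Mean rate = 213.1 mm / 597 years ≈ 0.357 mm/yr.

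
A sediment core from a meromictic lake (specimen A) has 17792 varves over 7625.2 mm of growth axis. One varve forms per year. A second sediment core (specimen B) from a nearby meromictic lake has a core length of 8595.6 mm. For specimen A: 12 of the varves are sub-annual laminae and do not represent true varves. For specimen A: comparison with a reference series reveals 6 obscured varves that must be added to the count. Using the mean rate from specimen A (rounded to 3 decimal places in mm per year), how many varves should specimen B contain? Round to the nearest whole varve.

Specimen A: adjusted count: 17792 − 12 + 6 = 17786 varves.
A: Mean rate = 7625.2 mm / 17786 years ≈ 0.429 mm per year.
For B, 8595.6 / 0.429 = 20036.36 years ≈ 20036 varves.

20036 varves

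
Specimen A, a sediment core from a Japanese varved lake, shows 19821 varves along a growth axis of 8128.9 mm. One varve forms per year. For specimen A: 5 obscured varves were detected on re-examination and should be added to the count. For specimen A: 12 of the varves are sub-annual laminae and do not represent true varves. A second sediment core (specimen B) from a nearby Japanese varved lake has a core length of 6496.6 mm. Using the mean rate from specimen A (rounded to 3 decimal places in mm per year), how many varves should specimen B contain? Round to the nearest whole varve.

Specimen A: adjusted count: 19821 − 12 + 5 = 19814 varves.
A: Mean rate = 8128.9 mm / 19814 years ≈ 0.410 mm/yr.
Specimen B: 6496.6 mm / 0.410 mm per year = 15845.37 years ≈ 15845 varves.

15845 varves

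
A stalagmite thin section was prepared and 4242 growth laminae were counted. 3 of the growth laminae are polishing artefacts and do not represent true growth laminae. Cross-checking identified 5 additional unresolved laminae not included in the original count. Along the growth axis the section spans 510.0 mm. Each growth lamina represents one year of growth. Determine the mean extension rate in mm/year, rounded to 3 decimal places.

True growth lamina count = 4242 − 3 + 5 = 4244.
510.0 mm over 4244 years gives 510.0 / 4244 ≈ 0.120 mm/year.

0.120 mm/year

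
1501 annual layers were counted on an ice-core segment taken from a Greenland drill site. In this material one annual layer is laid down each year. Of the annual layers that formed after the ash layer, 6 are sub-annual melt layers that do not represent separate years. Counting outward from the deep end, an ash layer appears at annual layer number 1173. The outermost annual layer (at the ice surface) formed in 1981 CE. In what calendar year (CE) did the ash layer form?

Between annual layer 1173 and the ice surface there are 1501 − 1173 = 328 annual layers.
328 − 6 false = 322 true annual layers after the ash layer.
1981 − 322 = 1659 CE.

1659 CE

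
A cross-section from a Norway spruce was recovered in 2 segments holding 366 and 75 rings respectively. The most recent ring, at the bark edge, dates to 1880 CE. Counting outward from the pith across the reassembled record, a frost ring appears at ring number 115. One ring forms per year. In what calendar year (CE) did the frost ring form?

Total rings = 366 + 75 = 441.
441 − 115 = 326 rings lie beyond the frost ring toward the bark edge.
Counting back 326 years from 1880 CE places the frost ring in 1880 − 326 = 1554 CE.

1554 CE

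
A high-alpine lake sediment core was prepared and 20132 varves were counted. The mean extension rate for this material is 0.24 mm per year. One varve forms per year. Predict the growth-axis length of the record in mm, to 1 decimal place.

4831.7 mm

The record spans 20132 years at 0.24 mm per year.
Length ≈ 0.24 × 20132 = 4831.7 mm.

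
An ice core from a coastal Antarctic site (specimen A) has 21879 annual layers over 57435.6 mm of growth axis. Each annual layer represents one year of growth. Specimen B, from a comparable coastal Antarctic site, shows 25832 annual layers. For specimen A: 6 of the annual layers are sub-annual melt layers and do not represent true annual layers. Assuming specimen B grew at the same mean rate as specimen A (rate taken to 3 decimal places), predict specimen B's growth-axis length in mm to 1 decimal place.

Specimen A: after corrections the count is 21879 − 6 = 21873 annual layers.
A: Mean rate = 57435.6 mm / 21873 years ≈ 2.626 mm/year.
For B, 2.626 mm/year × 25832 years = 67834.8 mm.

67834.8 mm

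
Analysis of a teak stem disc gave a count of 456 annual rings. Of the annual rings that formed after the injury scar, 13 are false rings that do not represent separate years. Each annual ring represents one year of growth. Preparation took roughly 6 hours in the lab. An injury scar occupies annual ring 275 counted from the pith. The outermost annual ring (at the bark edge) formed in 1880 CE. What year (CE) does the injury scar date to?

1712 CE

The injury scar sits at annual ring 275 from the pith, so 456 − 275 = 181 annual rings formed after it.
Excluding 13 false annual rings: 181 − 13 = 168.
1880 − 168 = 1712 CE.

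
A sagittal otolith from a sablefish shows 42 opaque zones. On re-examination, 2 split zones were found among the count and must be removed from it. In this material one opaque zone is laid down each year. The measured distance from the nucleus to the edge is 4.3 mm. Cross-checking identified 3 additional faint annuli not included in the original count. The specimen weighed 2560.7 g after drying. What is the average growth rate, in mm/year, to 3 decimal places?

0.100 mm/year

True opaque zone count = 42 − 2 + 3 = 43.
Extension rate ≈ 4.3 / 43 = 0.100 mm/year.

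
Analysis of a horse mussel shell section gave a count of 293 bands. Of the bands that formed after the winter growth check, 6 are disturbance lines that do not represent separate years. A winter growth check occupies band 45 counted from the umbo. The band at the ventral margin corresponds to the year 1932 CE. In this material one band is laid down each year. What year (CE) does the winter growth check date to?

1690 CE

293 − 45 = 248 bands lie beyond the winter growth check toward the ventral margin.
248 − 6 false = 242 true bands after the winter growth check.
1932 − 242 = 1690 CE.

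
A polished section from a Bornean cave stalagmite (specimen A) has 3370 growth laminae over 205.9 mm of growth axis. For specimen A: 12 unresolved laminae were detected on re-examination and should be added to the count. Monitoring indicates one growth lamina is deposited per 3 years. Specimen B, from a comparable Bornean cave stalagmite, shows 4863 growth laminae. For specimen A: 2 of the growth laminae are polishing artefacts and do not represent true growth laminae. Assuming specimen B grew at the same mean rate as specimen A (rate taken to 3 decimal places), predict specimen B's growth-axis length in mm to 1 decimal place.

Specimen A: adjusted count: 3370 − 2 + 12 = 3380 growth laminae.
Specimen A: 3380 growth laminae at 3 years each span 3380 × 3 = 10140 years.
A: Extension rate ≈ 205.9 / 10140 = 0.020 mm/year.
Specimen B: multiplying by 3 years per growth lamina: 4863 × 3 = 14589 years. Length of B = 0.020 × 14589 = 291.8 mm.

291.8 mm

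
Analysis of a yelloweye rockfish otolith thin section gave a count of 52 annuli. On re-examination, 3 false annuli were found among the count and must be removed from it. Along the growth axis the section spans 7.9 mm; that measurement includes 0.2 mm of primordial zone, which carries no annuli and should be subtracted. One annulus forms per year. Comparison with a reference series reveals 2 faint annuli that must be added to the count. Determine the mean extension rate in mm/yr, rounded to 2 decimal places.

0.15 mm/yr

Adjusted count: 52 − 3 + 2 = 51 annuli.
The growth record spans 7.9 − 0.2 = 7.7 mm.
Extension rate ≈ 7.7 / 51 = 0.15 mm/yr.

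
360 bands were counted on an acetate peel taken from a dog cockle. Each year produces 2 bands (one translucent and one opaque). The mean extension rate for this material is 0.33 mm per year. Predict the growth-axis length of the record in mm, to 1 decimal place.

59.4 mm

With 2 bands per year, 360 / 2 = 180 years.
Predicted length = 0.33 mm/year × 180 years = 59.4 mm.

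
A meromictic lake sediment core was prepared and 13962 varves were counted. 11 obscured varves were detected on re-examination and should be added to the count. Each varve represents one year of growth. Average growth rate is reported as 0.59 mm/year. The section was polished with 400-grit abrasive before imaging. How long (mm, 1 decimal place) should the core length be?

8244.1 mm

Correcting the raw count gives 13962 + 11 = 13973 true varves.
13973 years at 0.59 mm/year gives 0.59 × 13973 = 8244.1 mm.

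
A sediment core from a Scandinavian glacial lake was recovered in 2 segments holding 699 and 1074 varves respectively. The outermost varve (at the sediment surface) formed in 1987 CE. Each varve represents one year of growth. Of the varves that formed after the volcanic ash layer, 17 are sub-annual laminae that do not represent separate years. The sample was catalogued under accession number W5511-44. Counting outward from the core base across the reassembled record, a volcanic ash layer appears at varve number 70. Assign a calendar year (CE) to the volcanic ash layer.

Total varves = 699 + 1074 = 1773.
Between varve 70 and the sediment surface there are 1773 − 70 = 1703 varves.
Excluding 17 false varves: 1703 − 17 = 1686.
Counting back 1686 years from 1987 CE places the volcanic ash layer in 1987 − 1686 = 301 CE.

301 CE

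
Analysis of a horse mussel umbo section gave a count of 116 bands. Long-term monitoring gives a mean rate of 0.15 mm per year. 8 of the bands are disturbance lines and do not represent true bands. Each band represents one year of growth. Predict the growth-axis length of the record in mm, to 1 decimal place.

True band count = 116 − 8 = 108.
Length ≈ 0.15 × 108 = 16.2 mm.

16.2 mm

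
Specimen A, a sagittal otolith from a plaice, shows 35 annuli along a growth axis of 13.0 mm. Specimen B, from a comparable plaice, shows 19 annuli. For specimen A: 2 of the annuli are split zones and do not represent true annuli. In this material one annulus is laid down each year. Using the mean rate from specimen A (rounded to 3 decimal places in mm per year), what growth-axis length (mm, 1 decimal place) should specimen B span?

7.5 mm

Specimen A: adjusted count: 35 − 2 = 33 annuli.
A: 13.0 mm over 33 years gives 13.0 / 33 ≈ 0.394 mm/yr.
Length of B = 0.394 × 19 = 7.5 mm.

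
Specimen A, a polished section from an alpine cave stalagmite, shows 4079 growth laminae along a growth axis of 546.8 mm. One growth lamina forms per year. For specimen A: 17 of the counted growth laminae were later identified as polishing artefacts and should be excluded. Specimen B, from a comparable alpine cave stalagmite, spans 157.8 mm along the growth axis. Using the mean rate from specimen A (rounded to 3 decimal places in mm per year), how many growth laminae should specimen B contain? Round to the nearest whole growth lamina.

Specimen A: true growth lamina count = 4079 − 17 = 4062.
A: 546.8 mm over 4062 years gives 546.8 / 4062 ≈ 0.135 mm/yr.
Specimen B: 157.8 mm / 0.135 mm per year = 1168.89 years ≈ 1169 growth laminae.

1169 growth laminae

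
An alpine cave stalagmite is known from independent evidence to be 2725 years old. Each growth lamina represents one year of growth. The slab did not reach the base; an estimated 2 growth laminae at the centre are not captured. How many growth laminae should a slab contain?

2723 growth laminae

Expected growth laminae over 2725 years: 2725.
2725 − 2 missed = 2723 growth laminae expected in the prepared section.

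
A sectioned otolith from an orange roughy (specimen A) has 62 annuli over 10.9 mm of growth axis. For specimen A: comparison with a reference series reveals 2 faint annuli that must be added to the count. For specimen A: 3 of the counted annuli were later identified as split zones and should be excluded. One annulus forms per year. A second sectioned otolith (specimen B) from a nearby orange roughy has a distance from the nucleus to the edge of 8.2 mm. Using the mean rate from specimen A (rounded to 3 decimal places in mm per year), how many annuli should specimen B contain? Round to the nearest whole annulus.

46 annuli

Specimen A: true annulus count = 62 − 3 + 2 = 61.
A: Mean rate = 10.9 mm / 61 years ≈ 0.179 mm/year.
Specimen B: 8.2 mm / 0.179 mm per year = 45.81 years ≈ 46 annuli.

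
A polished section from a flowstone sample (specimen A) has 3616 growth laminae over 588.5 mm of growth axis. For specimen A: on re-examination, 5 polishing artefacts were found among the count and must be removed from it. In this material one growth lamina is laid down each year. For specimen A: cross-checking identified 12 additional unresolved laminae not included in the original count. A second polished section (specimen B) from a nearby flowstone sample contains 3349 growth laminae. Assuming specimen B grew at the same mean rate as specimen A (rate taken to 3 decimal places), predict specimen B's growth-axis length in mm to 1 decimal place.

Specimen A: true growth lamina count = 3616 − 5 + 12 = 3623.
A: Extension rate ≈ 588.5 / 3623 = 0.162 mm/yr.
For B, 0.162 mm/year × 3349 years = 542.5 mm.

542.5 mm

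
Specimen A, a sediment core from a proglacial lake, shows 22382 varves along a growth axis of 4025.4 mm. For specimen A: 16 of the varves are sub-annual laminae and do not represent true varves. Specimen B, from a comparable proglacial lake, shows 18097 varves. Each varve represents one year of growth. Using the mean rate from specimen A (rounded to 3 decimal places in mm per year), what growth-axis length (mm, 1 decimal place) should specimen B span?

Specimen A: after corrections the count is 22382 − 16 = 22366 varves.
A: 4025.4 mm over 22366 years gives 4025.4 / 22366 ≈ 0.180 mm per year.
For B, 0.180 mm/year × 18097 years = 3257.5 mm.

3257.5 mm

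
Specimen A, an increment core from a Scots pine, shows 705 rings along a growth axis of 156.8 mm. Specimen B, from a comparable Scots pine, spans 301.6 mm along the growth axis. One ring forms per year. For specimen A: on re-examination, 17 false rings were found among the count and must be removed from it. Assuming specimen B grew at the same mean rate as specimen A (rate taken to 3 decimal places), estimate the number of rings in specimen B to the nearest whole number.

Specimen A: adjusted count: 705 − 17 = 688 rings.
A: Mean rate = 156.8 mm / 688 years ≈ 0.228 mm per year.
Specimen B: 301.6 mm / 0.228 mm per year = 1322.81 years ≈ 1323 rings.

1323 rings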